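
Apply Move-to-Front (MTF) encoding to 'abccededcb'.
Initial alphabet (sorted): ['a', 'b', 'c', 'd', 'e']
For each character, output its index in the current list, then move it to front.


MTF encoding:
'a': index 0 in ['a', 'b', 'c', 'd', 'e'] -> ['a', 'b', 'c', 'd', 'e']
'b': index 1 in ['a', 'b', 'c', 'd', 'e'] -> ['b', 'a', 'c', 'd', 'e']
'c': index 2 in ['b', 'a', 'c', 'd', 'e'] -> ['c', 'b', 'a', 'd', 'e']
'c': index 0 in ['c', 'b', 'a', 'd', 'e'] -> ['c', 'b', 'a', 'd', 'e']
'e': index 4 in ['c', 'b', 'a', 'd', 'e'] -> ['e', 'c', 'b', 'a', 'd']
'd': index 4 in ['e', 'c', 'b', 'a', 'd'] -> ['d', 'e', 'c', 'b', 'a']
'e': index 1 in ['d', 'e', 'c', 'b', 'a'] -> ['e', 'd', 'c', 'b', 'a']
'd': index 1 in ['e', 'd', 'c', 'b', 'a'] -> ['d', 'e', 'c', 'b', 'a']
'c': index 2 in ['d', 'e', 'c', 'b', 'a'] -> ['c', 'd', 'e', 'b', 'a']
'b': index 3 in ['c', 'd', 'e', 'b', 'a'] -> ['b', 'c', 'd', 'e', 'a']


Output: [0, 1, 2, 0, 4, 4, 1, 1, 2, 3]


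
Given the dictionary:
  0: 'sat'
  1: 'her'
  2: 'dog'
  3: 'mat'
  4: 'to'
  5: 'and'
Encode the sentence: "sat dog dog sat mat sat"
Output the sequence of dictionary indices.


Look up each word in the dictionary:
  'sat' -> 0
  'dog' -> 2
  'dog' -> 2
  'sat' -> 0
  'mat' -> 3
  'sat' -> 0

Encoded: [0, 2, 2, 0, 3, 0]


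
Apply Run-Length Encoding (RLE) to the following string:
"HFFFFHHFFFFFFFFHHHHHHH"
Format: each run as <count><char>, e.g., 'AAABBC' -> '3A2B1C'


Scanning runs left to right:
  i=0: run of 'H' x 1 -> '1H'
  i=1: run of 'F' x 4 -> '4F'
  i=5: run of 'H' x 2 -> '2H'
  i=7: run of 'F' x 8 -> '8F'
  i=15: run of 'H' x 7 -> '7H'

RLE = 1H4F2H8F7H


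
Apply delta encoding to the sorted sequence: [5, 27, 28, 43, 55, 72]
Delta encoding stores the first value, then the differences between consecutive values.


First value: 5
Deltas:
  27 - 5 = 22
  28 - 27 = 1
  43 - 28 = 15
  55 - 43 = 12
  72 - 55 = 17


Delta encoded: [5, 22, 1, 15, 12, 17]


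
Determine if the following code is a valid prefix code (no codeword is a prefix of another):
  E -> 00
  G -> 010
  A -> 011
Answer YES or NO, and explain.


Checking each pair (does one codeword prefix another?):
  E='00' vs G='010': no prefix
  E='00' vs A='011': no prefix
  G='010' vs E='00': no prefix
  G='010' vs A='011': no prefix
  A='011' vs E='00': no prefix
  A='011' vs G='010': no prefix
No violation found over all pairs.

YES -- this is a valid prefix code. No codeword is a prefix of any other codeword.


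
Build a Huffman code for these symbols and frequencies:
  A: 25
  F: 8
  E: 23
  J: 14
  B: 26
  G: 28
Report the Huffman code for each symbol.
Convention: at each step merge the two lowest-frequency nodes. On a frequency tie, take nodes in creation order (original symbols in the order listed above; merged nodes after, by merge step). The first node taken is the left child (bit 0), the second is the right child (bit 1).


Huffman tree construction:
Step 1: Merge F(8) + J(14) = 22
Step 2: Merge (F+J)(22) + E(23) = 45
Step 3: Merge A(25) + B(26) = 51
Step 4: Merge G(28) + ((F+J)+E)(45) = 73
Step 5: Merge (A+B)(51) + (G+((F+J)+E))(73) = 124
Read each symbol's code off the tree from the root (left child = 0, right child = 1).

Codes:
  A: 00 (length 2)
  F: 1100 (length 4)
  E: 111 (length 3)
  J: 1101 (length 4)
  B: 01 (length 2)
  G: 10 (length 2)
Average code length: 315/124 = 2.5403 bits/symbol


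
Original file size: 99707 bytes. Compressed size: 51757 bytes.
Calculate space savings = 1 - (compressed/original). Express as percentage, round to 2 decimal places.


ratio = compressed/original = 51757/99707 = 0.519091
savings = 1 - ratio = 1 - 0.519091 = 0.480909
as a percentage: 0.480909 * 100 = 48.09%

Space savings = 1 - 51757/99707 = 48.09%


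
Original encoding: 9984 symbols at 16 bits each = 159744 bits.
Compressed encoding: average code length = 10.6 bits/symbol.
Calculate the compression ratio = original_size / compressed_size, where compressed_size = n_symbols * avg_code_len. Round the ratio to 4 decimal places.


original_size = n_symbols * orig_bits = 9984 * 16 = 159744 bits
compressed_size = n_symbols * avg_code_len = 9984 * 10.6 = 105830.4 bits
ratio = original_size / compressed_size = 159744 / 105830.4 = 1.5094

Compression ratio = 1.5094


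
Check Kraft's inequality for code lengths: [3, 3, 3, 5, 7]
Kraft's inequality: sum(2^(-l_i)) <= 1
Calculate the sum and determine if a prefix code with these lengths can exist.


Sum = 2^(-3) + 2^(-3) + 2^(-3) + 2^(-5) + 2^(-7)
    = 0.125 + 0.125 + 0.125 + 0.03125 + 0.0078125
    = 53/128 = 0.4140625
Since 0.4140625 <= 1, Kraft's inequality IS satisfied.
A prefix code with these lengths CAN exist.

Kraft sum = 0.4140625. Satisfied.


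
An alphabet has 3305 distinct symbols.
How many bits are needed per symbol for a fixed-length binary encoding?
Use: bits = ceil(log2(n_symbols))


log2(3305) = 11.6904
Bracket: 2^11 = 2048 < 3305 <= 2^12 = 4096
So ceil(log2(3305)) = 12

bits = ceil(log2(3305)) = ceil(11.6904) = 12 bits


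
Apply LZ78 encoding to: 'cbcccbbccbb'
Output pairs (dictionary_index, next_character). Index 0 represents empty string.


LZ78 encoding steps:
Dictionary: {0: ''}
Step 1: w='' (idx 0), next='c' -> output (0, 'c'), add 'c' as idx 1
Step 2: w='' (idx 0), next='b' -> output (0, 'b'), add 'b' as idx 2
Step 3: w='c' (idx 1), next='c' -> output (1, 'c'), add 'cc' as idx 3
Step 4: w='c' (idx 1), next='b' -> output (1, 'b'), add 'cb' as idx 4
Step 5: w='b' (idx 2), next='c' -> output (2, 'c'), add 'bc' as idx 5
Step 6: w='cb' (idx 4), next='b' -> output (4, 'b'), add 'cbb' as idx 6


Encoded: [(0, 'c'), (0, 'b'), (1, 'c'), (1, 'b'), (2, 'c'), (4, 'b')]


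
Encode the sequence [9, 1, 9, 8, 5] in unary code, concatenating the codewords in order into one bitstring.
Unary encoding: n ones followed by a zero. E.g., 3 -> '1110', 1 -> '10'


Encode each number as n ones followed by a terminating 0:
  9 -> 1111111110 (10 bits)
  1 -> 10 (2 bits)
  9 -> 1111111110 (10 bits)
  8 -> 111111110 (9 bits)
  5 -> 111110 (6 bits)
Total length = 10 + 2 + 10 + 9 + 6 = 37 bits.

Unary([9, 1, 9, 8, 5]) = 1111111110101111111110111111110111110 (37 bits)


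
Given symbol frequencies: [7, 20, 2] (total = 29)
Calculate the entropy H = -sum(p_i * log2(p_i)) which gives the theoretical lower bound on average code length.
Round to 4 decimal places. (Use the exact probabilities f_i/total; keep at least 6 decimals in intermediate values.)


Per-symbol terms -p_i * log2(p_i) with p_i = f_i/29:
  p = 7/29 = 0.241379: log2(p) = -2.050626, -p*log2(p) = 0.494979
  p = 20/29 = 0.689655: log2(p) = -0.536053, -p*log2(p) = 0.369692
  p = 2/29 = 0.068966: log2(p) = -3.857981, -p*log2(p) = 0.266068
H = 0.494979 + 0.369692 + 0.266068 = 1.130739

H = 1.1307 bits/symbol


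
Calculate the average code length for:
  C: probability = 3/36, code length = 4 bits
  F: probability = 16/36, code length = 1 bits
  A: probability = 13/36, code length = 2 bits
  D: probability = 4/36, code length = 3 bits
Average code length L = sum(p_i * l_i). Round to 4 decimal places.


Weighted contributions p_i * l_i:
  C: (3/36) * 4 = 12/36
  F: (16/36) * 1 = 16/36
  A: (13/36) * 2 = 26/36
  D: (4/36) * 3 = 12/36
Sum = (12 + 16 + 26 + 12)/36 = 66/36

L = 66/36 = 1.8333 bits/symbol


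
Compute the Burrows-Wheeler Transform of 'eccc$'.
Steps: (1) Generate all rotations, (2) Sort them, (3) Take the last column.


Rotations (sorted):
  0: $eccc -> last char: c
  1: c$ecc -> last char: c
  2: cc$ec -> last char: c
  3: ccc$e -> last char: e
  4: eccc$ -> last char: $


BWT = ccce$


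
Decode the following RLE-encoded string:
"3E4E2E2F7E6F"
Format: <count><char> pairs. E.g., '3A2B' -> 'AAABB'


Expanding each <count><char> pair:
  3E -> 'EEE'
  4E -> 'EEEE'
  2E -> 'EE'
  2F -> 'FF'
  7E -> 'EEEEEEE'
  6F -> 'FFFFFF'

Decoded = EEEEEEEEEFFEEEEEEEFFFFFF


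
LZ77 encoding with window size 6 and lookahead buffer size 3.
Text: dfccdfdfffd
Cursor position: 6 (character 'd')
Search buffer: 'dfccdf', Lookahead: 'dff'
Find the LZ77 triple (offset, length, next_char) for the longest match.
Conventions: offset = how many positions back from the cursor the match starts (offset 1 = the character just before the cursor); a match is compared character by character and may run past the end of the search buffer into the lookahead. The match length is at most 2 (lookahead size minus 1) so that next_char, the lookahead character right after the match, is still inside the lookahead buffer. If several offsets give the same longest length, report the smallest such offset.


Try each offset into the search buffer:
  offset=1 (pos 5, char 'f'): match length 0
  offset=2 (pos 4, char 'd'): match length 2
  offset=3 (pos 3, char 'c'): match length 0
  offset=4 (pos 2, char 'c'): match length 0
  offset=5 (pos 1, char 'f'): match length 0
  offset=6 (pos 0, char 'd'): match length 2
Longest match has length 2, found at offsets 2, 6; take the smallest, offset 2.
next_char = character at position 6 + 2 = 8 -> 'f'

Best match: offset=2, length=2 (matching 'df' starting at position 4)
LZ77 triple: (2, 2, 'f')


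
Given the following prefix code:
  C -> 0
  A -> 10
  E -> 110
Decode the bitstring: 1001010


Decoding step by step:
Bits 10 -> A
Bits 0 -> C
Bits 10 -> A
Bits 10 -> A


Decoded message: ACAA


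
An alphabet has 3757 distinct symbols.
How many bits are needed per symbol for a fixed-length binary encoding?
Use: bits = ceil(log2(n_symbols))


log2(3757) = 11.8754
Bracket: 2^11 = 2048 < 3757 <= 2^12 = 4096
So ceil(log2(3757)) = 12

bits = ceil(log2(3757)) = ceil(11.8754) = 12 bits


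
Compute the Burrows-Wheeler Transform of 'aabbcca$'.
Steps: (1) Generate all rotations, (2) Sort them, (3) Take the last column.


Rotations (sorted):
  0: $aabbcca -> last char: a
  1: a$aabbcc -> last char: c
  2: aabbcca$ -> last char: $
  3: abbcca$a -> last char: a
  4: bbcca$aa -> last char: a
  5: bcca$aab -> last char: b
  6: ca$aabbc -> last char: c
  7: cca$aabb -> last char: b


BWT = ac$aabcb


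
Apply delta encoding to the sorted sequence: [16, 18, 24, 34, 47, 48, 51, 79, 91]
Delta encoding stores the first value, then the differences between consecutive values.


First value: 16
Deltas:
  18 - 16 = 2
  24 - 18 = 6
  34 - 24 = 10
  47 - 34 = 13
  48 - 47 = 1
  51 - 48 = 3
  79 - 51 = 28
  91 - 79 = 12


Delta encoded: [16, 2, 6, 10, 13, 1, 3, 28, 12]


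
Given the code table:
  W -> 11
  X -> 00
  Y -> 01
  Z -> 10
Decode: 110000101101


Decoding:
11 -> W
00 -> X
00 -> X
10 -> Z
11 -> W
01 -> Y


Result: WXXZWY


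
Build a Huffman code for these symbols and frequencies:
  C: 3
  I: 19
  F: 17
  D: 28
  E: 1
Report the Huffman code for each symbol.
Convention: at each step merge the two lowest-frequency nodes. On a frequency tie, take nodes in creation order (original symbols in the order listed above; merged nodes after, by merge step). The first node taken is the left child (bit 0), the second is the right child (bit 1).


Huffman tree construction:
Step 1: Merge E(1) + C(3) = 4
Step 2: Merge (E+C)(4) + F(17) = 21
Step 3: Merge I(19) + ((E+C)+F)(21) = 40
Step 4: Merge D(28) + (I+((E+C)+F))(40) = 68
Read each symbol's code off the tree from the root (left child = 0, right child = 1).

Codes:
  C: 1101 (length 4)
  I: 10 (length 2)
  F: 111 (length 3)
  D: 0 (length 1)
  E: 1100 (length 4)
Average code length: 133/68 = 1.9559 bits/symbol


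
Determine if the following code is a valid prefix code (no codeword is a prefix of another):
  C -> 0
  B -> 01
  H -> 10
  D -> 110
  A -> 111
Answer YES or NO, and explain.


Checking each pair (does one codeword prefix another?):
  C='0' vs B='01': prefix -- VIOLATION

NO -- this is NOT a valid prefix code. C (0) is a prefix of B (01).


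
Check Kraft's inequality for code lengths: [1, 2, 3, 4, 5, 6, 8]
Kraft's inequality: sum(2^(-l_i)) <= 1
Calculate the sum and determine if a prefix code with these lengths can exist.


Sum = 2^(-1) + 2^(-2) + 2^(-3) + 2^(-4) + 2^(-5) + 2^(-6) + 2^(-8)
    = 0.5 + 0.25 + 0.125 + 0.0625 + 0.03125 + 0.015625 + 0.00390625
    = 253/256 = 0.98828125
Since 0.98828125 <= 1, Kraft's inequality IS satisfied.
A prefix code with these lengths CAN exist.

Kraft sum = 0.98828125. Satisfied.


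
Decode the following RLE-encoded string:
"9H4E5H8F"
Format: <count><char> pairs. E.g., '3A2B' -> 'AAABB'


Expanding each <count><char> pair:
  9H -> 'HHHHHHHHH'
  4E -> 'EEEE'
  5H -> 'HHHHH'
  8F -> 'FFFFFFFF'

Decoded = HHHHHHHHHEEEEHHHHHFFFFFFFF


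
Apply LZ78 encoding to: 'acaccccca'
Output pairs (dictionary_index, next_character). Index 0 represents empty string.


LZ78 encoding steps:
Dictionary: {0: ''}
Step 1: w='' (idx 0), next='a' -> output (0, 'a'), add 'a' as idx 1
Step 2: w='' (idx 0), next='c' -> output (0, 'c'), add 'c' as idx 2
Step 3: w='a' (idx 1), next='c' -> output (1, 'c'), add 'ac' as idx 3
Step 4: w='c' (idx 2), next='c' -> output (2, 'c'), add 'cc' as idx 4
Step 5: w='cc' (idx 4), next='a' -> output (4, 'a'), add 'cca' as idx 5


Encoded: [(0, 'a'), (0, 'c'), (1, 'c'), (2, 'c'), (4, 'a')]


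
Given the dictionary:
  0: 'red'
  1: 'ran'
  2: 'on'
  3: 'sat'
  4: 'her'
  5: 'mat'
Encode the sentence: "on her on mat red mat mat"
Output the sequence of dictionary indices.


Look up each word in the dictionary:
  'on' -> 2
  'her' -> 4
  'on' -> 2
  'mat' -> 5
  'red' -> 0
  'mat' -> 5
  'mat' -> 5

Encoded: [2, 4, 2, 5, 0, 5, 5]


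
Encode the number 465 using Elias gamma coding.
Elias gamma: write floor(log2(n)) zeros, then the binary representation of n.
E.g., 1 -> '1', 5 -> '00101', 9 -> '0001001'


num_bits = floor(log2(465)) + 1 = 9
leading_zeros = num_bits - 1 = 8
binary(465) = 111010001

Elias gamma(465) = '00000000' + '111010001' = 00000000111010001 (17 bits)


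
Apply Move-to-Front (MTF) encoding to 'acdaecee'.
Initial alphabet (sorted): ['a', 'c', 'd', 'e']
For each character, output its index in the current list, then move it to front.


MTF encoding:
'a': index 0 in ['a', 'c', 'd', 'e'] -> ['a', 'c', 'd', 'e']
'c': index 1 in ['a', 'c', 'd', 'e'] -> ['c', 'a', 'd', 'e']
'd': index 2 in ['c', 'a', 'd', 'e'] -> ['d', 'c', 'a', 'e']
'a': index 2 in ['d', 'c', 'a', 'e'] -> ['a', 'd', 'c', 'e']
'e': index 3 in ['a', 'd', 'c', 'e'] -> ['e', 'a', 'd', 'c']
'c': index 3 in ['e', 'a', 'd', 'c'] -> ['c', 'e', 'a', 'd']
'e': index 1 in ['c', 'e', 'a', 'd'] -> ['e', 'c', 'a', 'd']
'e': index 0 in ['e', 'c', 'a', 'd'] -> ['e', 'c', 'a', 'd']


Output: [0, 1, 2, 2, 3, 3, 1, 0]


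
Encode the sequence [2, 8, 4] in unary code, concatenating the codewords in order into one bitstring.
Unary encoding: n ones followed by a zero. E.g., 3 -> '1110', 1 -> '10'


Encode each number as n ones followed by a terminating 0:
  2 -> 110 (3 bits)
  8 -> 111111110 (9 bits)
  4 -> 11110 (5 bits)
Total length = 3 + 9 + 5 = 17 bits.

Unary([2, 8, 4]) = 11011111111011110 (17 bits)


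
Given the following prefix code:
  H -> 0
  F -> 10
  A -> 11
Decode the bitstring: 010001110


Decoding step by step:
Bits 0 -> H
Bits 10 -> F
Bits 0 -> H
Bits 0 -> H
Bits 11 -> A
Bits 10 -> F


Decoded message: HFHHAF


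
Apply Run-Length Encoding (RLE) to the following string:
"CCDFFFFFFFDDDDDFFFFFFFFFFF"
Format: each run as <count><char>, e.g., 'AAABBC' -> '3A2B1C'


Scanning runs left to right:
  i=0: run of 'C' x 2 -> '2C'
  i=2: run of 'D' x 1 -> '1D'
  i=3: run of 'F' x 7 -> '7F'
  i=10: run of 'D' x 5 -> '5D'
  i=15: run of 'F' x 11 -> '11F'

RLE = 2C1D7F5D11F


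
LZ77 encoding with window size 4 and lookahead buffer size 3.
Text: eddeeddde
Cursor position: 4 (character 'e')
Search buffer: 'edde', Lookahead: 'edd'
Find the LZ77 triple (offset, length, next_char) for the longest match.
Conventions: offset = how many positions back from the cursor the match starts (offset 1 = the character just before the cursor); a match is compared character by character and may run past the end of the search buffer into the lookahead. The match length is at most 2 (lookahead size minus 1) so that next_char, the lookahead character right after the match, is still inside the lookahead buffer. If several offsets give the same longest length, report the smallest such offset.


Try each offset into the search buffer:
  offset=1 (pos 3, char 'e'): match length 1
  offset=2 (pos 2, char 'd'): match length 0
  offset=3 (pos 1, char 'd'): match length 0
  offset=4 (pos 0, char 'e'): match length 2
Longest match has length 2 at offset 4.
next_char = character at position 4 + 2 = 6 -> 'd'

Best match: offset=4, length=2 (matching 'ed' starting at position 0)
LZ77 triple: (4, 2, 'd')


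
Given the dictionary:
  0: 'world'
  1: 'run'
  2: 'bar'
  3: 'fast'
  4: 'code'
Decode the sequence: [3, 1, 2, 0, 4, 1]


Look up each index in the dictionary:
  3 -> 'fast'
  1 -> 'run'
  2 -> 'bar'
  0 -> 'world'
  4 -> 'code'
  1 -> 'run'

Decoded: "fast run bar world code run"


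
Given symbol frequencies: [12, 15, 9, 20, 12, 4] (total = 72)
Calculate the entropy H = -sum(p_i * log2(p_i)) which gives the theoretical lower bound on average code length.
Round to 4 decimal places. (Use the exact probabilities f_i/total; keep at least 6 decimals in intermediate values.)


Per-symbol terms -p_i * log2(p_i) with p_i = f_i/72:
  p = 12/72 = 0.166667: log2(p) = -2.584963, -p*log2(p) = 0.430827
  p = 15/72 = 0.208333: log2(p) = -2.263034, -p*log2(p) = 0.471466
  p = 9/72 = 0.125000: log2(p) = -3.000000, -p*log2(p) = 0.375000
  p = 20/72 = 0.277778: log2(p) = -1.847997, -p*log2(p) = 0.513332
  p = 12/72 = 0.166667: log2(p) = -2.584963, -p*log2(p) = 0.430827
  p = 4/72 = 0.055556: log2(p) = -4.169925, -p*log2(p) = 0.231663
H = 0.430827 + 0.471466 + 0.375000 + 0.513332 + 0.430827 + 0.231663 = 2.453115

H = 2.4531 bits/symbol


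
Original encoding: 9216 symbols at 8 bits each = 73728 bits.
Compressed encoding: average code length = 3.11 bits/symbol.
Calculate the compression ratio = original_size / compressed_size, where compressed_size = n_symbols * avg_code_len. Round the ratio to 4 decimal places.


original_size = n_symbols * orig_bits = 9216 * 8 = 73728 bits
compressed_size = n_symbols * avg_code_len = 9216 * 3.11 = 28661.76 bits
ratio = original_size / compressed_size = 73728 / 28661.76 = 2.5723

Compression ratio = 2.5723


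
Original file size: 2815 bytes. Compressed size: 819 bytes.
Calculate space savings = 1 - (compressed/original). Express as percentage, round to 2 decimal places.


ratio = compressed/original = 819/2815 = 0.290941
savings = 1 - ratio = 1 - 0.290941 = 0.709059
as a percentage: 0.709059 * 100 = 70.91%

Space savings = 1 - 819/2815 = 70.91%


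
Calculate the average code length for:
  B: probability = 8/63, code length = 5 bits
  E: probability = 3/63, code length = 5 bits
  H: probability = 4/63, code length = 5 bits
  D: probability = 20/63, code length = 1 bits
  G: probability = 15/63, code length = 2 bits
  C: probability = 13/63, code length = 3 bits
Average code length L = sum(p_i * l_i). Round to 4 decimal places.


Weighted contributions p_i * l_i:
  B: (8/63) * 5 = 40/63
  E: (3/63) * 5 = 15/63
  H: (4/63) * 5 = 20/63
  D: (20/63) * 1 = 20/63
  G: (15/63) * 2 = 30/63
  C: (13/63) * 3 = 39/63
Sum = (40 + 15 + 20 + 20 + 30 + 39)/63 = 164/63

L = 164/63 = 2.6032 bits/symbol


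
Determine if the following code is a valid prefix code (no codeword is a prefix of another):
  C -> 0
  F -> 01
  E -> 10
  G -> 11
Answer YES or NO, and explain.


Checking each pair (does one codeword prefix another?):
  C='0' vs F='01': prefix -- VIOLATION

NO -- this is NOT a valid prefix code. C (0) is a prefix of F (01).


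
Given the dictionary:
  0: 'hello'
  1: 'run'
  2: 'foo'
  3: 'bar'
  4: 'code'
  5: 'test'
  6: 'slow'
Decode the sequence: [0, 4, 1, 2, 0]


Look up each index in the dictionary:
  0 -> 'hello'
  4 -> 'code'
  1 -> 'run'
  2 -> 'foo'
  0 -> 'hello'

Decoded: "hello code run foo hello"


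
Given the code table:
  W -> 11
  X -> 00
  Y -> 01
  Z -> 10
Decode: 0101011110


Decoding:
01 -> Y
01 -> Y
01 -> Y
11 -> W
10 -> Z


Result: YYYWZ


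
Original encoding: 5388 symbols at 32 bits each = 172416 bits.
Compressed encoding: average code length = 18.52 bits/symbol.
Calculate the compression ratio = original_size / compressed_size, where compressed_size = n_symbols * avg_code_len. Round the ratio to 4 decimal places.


original_size = n_symbols * orig_bits = 5388 * 32 = 172416 bits
compressed_size = n_symbols * avg_code_len = 5388 * 18.52 = 99785.76 bits
ratio = original_size / compressed_size = 172416 / 99785.76 = 1.7279

Compression ratio = 1.7279


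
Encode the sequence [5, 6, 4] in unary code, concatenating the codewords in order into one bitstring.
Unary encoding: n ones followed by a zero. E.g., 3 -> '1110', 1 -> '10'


Encode each number as n ones followed by a terminating 0:
  5 -> 111110 (6 bits)
  6 -> 1111110 (7 bits)
  4 -> 11110 (5 bits)
Total length = 6 + 7 + 5 = 18 bits.

Unary([5, 6, 4]) = 111110111111011110 (18 bits)


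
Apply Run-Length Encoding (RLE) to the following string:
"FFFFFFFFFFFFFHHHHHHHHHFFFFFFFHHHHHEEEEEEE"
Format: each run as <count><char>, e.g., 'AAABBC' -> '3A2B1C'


Scanning runs left to right:
  i=0: run of 'F' x 13 -> '13F'
  i=13: run of 'H' x 9 -> '9H'
  i=22: run of 'F' x 7 -> '7F'
  i=29: run of 'H' x 5 -> '5H'
  i=34: run of 'E' x 7 -> '7E'

RLE = 13F9H7F5H7E


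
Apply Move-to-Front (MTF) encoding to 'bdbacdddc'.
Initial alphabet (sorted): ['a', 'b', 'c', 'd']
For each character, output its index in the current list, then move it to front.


MTF encoding:
'b': index 1 in ['a', 'b', 'c', 'd'] -> ['b', 'a', 'c', 'd']
'd': index 3 in ['b', 'a', 'c', 'd'] -> ['d', 'b', 'a', 'c']
'b': index 1 in ['d', 'b', 'a', 'c'] -> ['b', 'd', 'a', 'c']
'a': index 2 in ['b', 'd', 'a', 'c'] -> ['a', 'b', 'd', 'c']
'c': index 3 in ['a', 'b', 'd', 'c'] -> ['c', 'a', 'b', 'd']
'd': index 3 in ['c', 'a', 'b', 'd'] -> ['d', 'c', 'a', 'b']
'd': index 0 in ['d', 'c', 'a', 'b'] -> ['d', 'c', 'a', 'b']
'd': index 0 in ['d', 'c', 'a', 'b'] -> ['d', 'c', 'a', 'b']
'c': index 1 in ['d', 'c', 'a', 'b'] -> ['c', 'd', 'a', 'b']


Output: [1, 3, 1, 2, 3, 3, 0, 0, 1]


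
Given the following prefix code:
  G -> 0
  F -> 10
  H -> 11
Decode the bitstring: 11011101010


Decoding step by step:
Bits 11 -> H
Bits 0 -> G
Bits 11 -> H
Bits 10 -> F
Bits 10 -> F
Bits 10 -> F


Decoded message: HGHFFF


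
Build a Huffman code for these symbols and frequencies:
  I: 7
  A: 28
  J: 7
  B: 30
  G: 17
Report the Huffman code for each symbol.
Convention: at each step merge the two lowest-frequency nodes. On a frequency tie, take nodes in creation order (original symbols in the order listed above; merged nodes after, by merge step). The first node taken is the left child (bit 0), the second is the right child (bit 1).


Huffman tree construction:
Step 1: Merge I(7) + J(7) = 14
Step 2: Merge (I+J)(14) + G(17) = 31
Step 3: Merge A(28) + B(30) = 58
Step 4: Merge ((I+J)+G)(31) + (A+B)(58) = 89
Read each symbol's code off the tree from the root (left child = 0, right child = 1).

Codes:
  I: 000 (length 3)
  A: 10 (length 2)
  J: 001 (length 3)
  B: 11 (length 2)
  G: 01 (length 2)
Average code length: 192/89 = 2.1573 bits/symbol


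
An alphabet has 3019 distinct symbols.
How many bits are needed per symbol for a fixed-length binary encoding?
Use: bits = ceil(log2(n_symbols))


log2(3019) = 11.5599
Bracket: 2^11 = 2048 < 3019 <= 2^12 = 4096
So ceil(log2(3019)) = 12

bits = ceil(log2(3019)) = ceil(11.5599) = 12 bits


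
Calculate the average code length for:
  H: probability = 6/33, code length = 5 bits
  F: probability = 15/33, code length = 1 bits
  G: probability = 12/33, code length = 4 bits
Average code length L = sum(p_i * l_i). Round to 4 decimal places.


Weighted contributions p_i * l_i:
  H: (6/33) * 5 = 30/33
  F: (15/33) * 1 = 15/33
  G: (12/33) * 4 = 48/33
Sum = (30 + 15 + 48)/33 = 93/33

L = 93/33 = 2.8182 bits/symbol


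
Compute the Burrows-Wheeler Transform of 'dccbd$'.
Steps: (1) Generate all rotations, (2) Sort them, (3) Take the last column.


Rotations (sorted):
  0: $dccbd -> last char: d
  1: bd$dcc -> last char: c
  2: cbd$dc -> last char: c
  3: ccbd$d -> last char: d
  4: d$dccb -> last char: b
  5: dccbd$ -> last char: $


BWT = dccdb$


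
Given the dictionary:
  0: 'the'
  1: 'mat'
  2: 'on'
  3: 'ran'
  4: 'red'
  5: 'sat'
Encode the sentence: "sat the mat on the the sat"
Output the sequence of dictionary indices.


Look up each word in the dictionary:
  'sat' -> 5
  'the' -> 0
  'mat' -> 1
  'on' -> 2
  'the' -> 0
  'the' -> 0
  'sat' -> 5

Encoded: [5, 0, 1, 2, 0, 0, 5]


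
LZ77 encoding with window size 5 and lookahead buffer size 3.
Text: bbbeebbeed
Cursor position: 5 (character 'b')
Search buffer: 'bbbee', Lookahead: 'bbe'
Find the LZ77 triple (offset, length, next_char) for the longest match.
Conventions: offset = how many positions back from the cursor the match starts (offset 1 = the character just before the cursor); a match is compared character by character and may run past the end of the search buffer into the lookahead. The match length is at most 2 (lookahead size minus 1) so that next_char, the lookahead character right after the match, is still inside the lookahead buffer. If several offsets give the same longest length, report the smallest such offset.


Try each offset into the search buffer:
  offset=1 (pos 4, char 'e'): match length 0
  offset=2 (pos 3, char 'e'): match length 0
  offset=3 (pos 2, char 'b'): match length 1
  offset=4 (pos 1, char 'b'): match length 2
  offset=5 (pos 0, char 'b'): match length 2
Longest match has length 2, found at offsets 4, 5; take the smallest, offset 4.
next_char = character at position 5 + 2 = 7 -> 'e'

Best match: offset=4, length=2 (matching 'bb' starting at position 1)
LZ77 triple: (4, 2, 'e')


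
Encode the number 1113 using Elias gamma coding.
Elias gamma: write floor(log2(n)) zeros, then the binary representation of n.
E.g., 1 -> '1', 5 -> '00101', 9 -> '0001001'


num_bits = floor(log2(1113)) + 1 = 11
leading_zeros = num_bits - 1 = 10
binary(1113) = 10001011001

Elias gamma(1113) = '0000000000' + '10001011001' = 000000000010001011001 (21 bits)


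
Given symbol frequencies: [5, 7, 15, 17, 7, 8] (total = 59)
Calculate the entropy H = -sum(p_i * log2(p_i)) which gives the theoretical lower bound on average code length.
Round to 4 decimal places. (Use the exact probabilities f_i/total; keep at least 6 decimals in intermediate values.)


Per-symbol terms -p_i * log2(p_i) with p_i = f_i/59:
  p = 5/59 = 0.084746: log2(p) = -3.560715, -p*log2(p) = 0.301756
  p = 7/59 = 0.118644: log2(p) = -3.075288, -p*log2(p) = 0.364865
  p = 15/59 = 0.254237: log2(p) = -1.975752, -p*log2(p) = 0.502310
  p = 17/59 = 0.288136: log2(p) = -1.795180, -p*log2(p) = 0.517255
  p = 7/59 = 0.118644: log2(p) = -3.075288, -p*log2(p) = 0.364865
  p = 8/59 = 0.135593: log2(p) = -2.882643, -p*log2(p) = 0.390867
H = 0.301756 + 0.364865 + 0.502310 + 0.517255 + 0.364865 + 0.390867 = 2.441918

H = 2.4419 bits/symbol


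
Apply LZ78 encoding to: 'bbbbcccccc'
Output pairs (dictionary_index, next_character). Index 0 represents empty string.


LZ78 encoding steps:
Dictionary: {0: ''}
Step 1: w='' (idx 0), next='b' -> output (0, 'b'), add 'b' as idx 1
Step 2: w='b' (idx 1), next='b' -> output (1, 'b'), add 'bb' as idx 2
Step 3: w='b' (idx 1), next='c' -> output (1, 'c'), add 'bc' as idx 3
Step 4: w='' (idx 0), next='c' -> output (0, 'c'), add 'c' as idx 4
Step 5: w='c' (idx 4), next='c' -> output (4, 'c'), add 'cc' as idx 5
Step 6: w='cc' (idx 5), end of input -> output (5, '')


Encoded: [(0, 'b'), (1, 'b'), (1, 'c'), (0, 'c'), (4, 'c'), (5, '')]


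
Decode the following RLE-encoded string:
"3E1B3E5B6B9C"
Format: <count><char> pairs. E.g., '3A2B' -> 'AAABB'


Expanding each <count><char> pair:
  3E -> 'EEE'
  1B -> 'B'
  3E -> 'EEE'
  5B -> 'BBBBB'
  6B -> 'BBBBBB'
  9C -> 'CCCCCCCCC'

Decoded = EEEBEEEBBBBBBBBBBBCCCCCCCCC


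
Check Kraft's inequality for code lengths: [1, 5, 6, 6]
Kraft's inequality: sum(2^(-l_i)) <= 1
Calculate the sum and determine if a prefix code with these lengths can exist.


Sum = 2^(-1) + 2^(-5) + 2^(-6) + 2^(-6)
    = 0.5 + 0.03125 + 0.015625 + 0.015625
    = 36/64 = 0.5625
Since 0.5625 <= 1, Kraft's inequality IS satisfied.
A prefix code with these lengths CAN exist.

Kraft sum = 0.5625. Satisfied.


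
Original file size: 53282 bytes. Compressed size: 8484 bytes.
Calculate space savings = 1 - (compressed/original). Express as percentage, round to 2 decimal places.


ratio = compressed/original = 8484/53282 = 0.159228
savings = 1 - ratio = 1 - 0.159228 = 0.840772
as a percentage: 0.840772 * 100 = 84.08%

Space savings = 1 - 8484/53282 = 84.08%


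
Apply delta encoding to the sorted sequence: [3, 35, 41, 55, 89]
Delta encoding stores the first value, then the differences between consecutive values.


First value: 3
Deltas:
  35 - 3 = 32
  41 - 35 = 6
  55 - 41 = 14
  89 - 55 = 34


Delta encoded: [3, 32, 6, 14, 34]


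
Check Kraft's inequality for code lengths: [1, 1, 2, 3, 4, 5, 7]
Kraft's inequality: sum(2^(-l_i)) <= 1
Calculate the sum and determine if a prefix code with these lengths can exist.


Sum = 2^(-1) + 2^(-1) + 2^(-2) + 2^(-3) + 2^(-4) + 2^(-5) + 2^(-7)
    = 0.5 + 0.5 + 0.25 + 0.125 + 0.0625 + 0.03125 + 0.0078125
    = 189/128 = 1.4765625
Since 1.4765625 > 1, Kraft's inequality is NOT satisfied.
A prefix code with these lengths CANNOT exist.

Kraft sum = 1.4765625. Not satisfied.


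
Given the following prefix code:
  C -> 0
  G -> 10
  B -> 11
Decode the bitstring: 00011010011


Decoding step by step:
Bits 0 -> C
Bits 0 -> C
Bits 0 -> C
Bits 11 -> B
Bits 0 -> C
Bits 10 -> G
Bits 0 -> C
Bits 11 -> B


Decoded message: CCCBCGCB


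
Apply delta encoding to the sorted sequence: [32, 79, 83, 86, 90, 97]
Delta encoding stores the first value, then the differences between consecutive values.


First value: 32
Deltas:
  79 - 32 = 47
  83 - 79 = 4
  86 - 83 = 3
  90 - 86 = 4
  97 - 90 = 7


Delta encoded: [32, 47, 4, 3, 4, 7]


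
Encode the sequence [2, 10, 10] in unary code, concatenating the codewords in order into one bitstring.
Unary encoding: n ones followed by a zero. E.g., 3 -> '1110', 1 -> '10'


Encode each number as n ones followed by a terminating 0:
  2 -> 110 (3 bits)
  10 -> 11111111110 (11 bits)
  10 -> 11111111110 (11 bits)
Total length = 3 + 11 + 11 = 25 bits.

Unary([2, 10, 10]) = 1101111111111011111111110 (25 bits)


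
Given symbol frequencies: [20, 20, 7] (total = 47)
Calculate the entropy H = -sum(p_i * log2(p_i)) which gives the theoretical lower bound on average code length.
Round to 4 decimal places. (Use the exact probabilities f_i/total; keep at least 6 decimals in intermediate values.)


Per-symbol terms -p_i * log2(p_i) with p_i = f_i/47:
  p = 20/47 = 0.425532: log2(p) = -1.232661, -p*log2(p) = 0.524536
  p = 20/47 = 0.425532: log2(p) = -1.232661, -p*log2(p) = 0.524536
  p = 7/47 = 0.148936: log2(p) = -2.747234, -p*log2(p) = 0.409163
H = 0.524536 + 0.524536 + 0.409163 = 1.458235

H = 1.4582 bits/symbol


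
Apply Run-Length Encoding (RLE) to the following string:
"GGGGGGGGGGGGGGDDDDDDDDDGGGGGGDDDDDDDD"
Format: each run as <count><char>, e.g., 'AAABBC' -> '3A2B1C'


Scanning runs left to right:
  i=0: run of 'G' x 14 -> '14G'
  i=14: run of 'D' x 9 -> '9D'
  i=23: run of 'G' x 6 -> '6G'
  i=29: run of 'D' x 8 -> '8D'

RLE = 14G9D6G8D


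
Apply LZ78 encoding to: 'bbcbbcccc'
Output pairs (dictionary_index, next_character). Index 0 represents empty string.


LZ78 encoding steps:
Dictionary: {0: ''}
Step 1: w='' (idx 0), next='b' -> output (0, 'b'), add 'b' as idx 1
Step 2: w='b' (idx 1), next='c' -> output (1, 'c'), add 'bc' as idx 2
Step 3: w='b' (idx 1), next='b' -> output (1, 'b'), add 'bb' as idx 3
Step 4: w='' (idx 0), next='c' -> output (0, 'c'), add 'c' as idx 4
Step 5: w='c' (idx 4), next='c' -> output (4, 'c'), add 'cc' as idx 5
Step 6: w='c' (idx 4), end of input -> output (4, '')


Encoded: [(0, 'b'), (1, 'c'), (1, 'b'), (0, 'c'), (4, 'c'), (4, '')]


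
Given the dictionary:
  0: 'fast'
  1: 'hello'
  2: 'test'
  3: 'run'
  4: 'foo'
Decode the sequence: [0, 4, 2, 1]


Look up each index in the dictionary:
  0 -> 'fast'
  4 -> 'foo'
  2 -> 'test'
  1 -> 'hello'

Decoded: "fast foo test hello"


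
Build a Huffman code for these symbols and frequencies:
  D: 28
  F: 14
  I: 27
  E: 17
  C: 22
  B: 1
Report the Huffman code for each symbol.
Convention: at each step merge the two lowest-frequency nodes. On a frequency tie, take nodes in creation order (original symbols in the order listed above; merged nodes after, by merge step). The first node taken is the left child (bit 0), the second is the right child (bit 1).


Huffman tree construction:
Step 1: Merge B(1) + F(14) = 15
Step 2: Merge (B+F)(15) + E(17) = 32
Step 3: Merge C(22) + I(27) = 49
Step 4: Merge D(28) + ((B+F)+E)(32) = 60
Step 5: Merge (C+I)(49) + (D+((B+F)+E))(60) = 109
Read each symbol's code off the tree from the root (left child = 0, right child = 1).

Codes:
  D: 10 (length 2)
  F: 1101 (length 4)
  I: 01 (length 2)
  E: 111 (length 3)
  C: 00 (length 2)
  B: 1100 (length 4)
Average code length: 265/109 = 2.4312 bits/symbol


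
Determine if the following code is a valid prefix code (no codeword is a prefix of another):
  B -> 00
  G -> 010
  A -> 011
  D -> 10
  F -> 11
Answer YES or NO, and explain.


Checking each pair (does one codeword prefix another?):
  B='00' vs G='010': no prefix
  B='00' vs A='011': no prefix
  B='00' vs D='10': no prefix
  B='00' vs F='11': no prefix
  G='010' vs B='00': no prefix
  G='010' vs A='011': no prefix
  G='010' vs D='10': no prefix
  G='010' vs F='11': no prefix
  A='011' vs B='00': no prefix
  A='011' vs G='010': no prefix
  A='011' vs D='10': no prefix
  A='011' vs F='11': no prefix
  D='10' vs B='00': no prefix
  D='10' vs G='010': no prefix
  D='10' vs A='011': no prefix
  D='10' vs F='11': no prefix
  F='11' vs B='00': no prefix
  F='11' vs G='010': no prefix
  F='11' vs A='011': no prefix
  F='11' vs D='10': no prefix
No violation found over all pairs.

YES -- this is a valid prefix code. No codeword is a prefix of any other codeword.


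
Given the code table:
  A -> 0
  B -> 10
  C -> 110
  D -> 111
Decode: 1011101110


Decoding:
10 -> B
111 -> D
0 -> A
111 -> D
0 -> A


Result: BDADA


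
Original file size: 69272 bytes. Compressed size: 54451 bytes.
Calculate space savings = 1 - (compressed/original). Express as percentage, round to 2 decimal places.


ratio = compressed/original = 54451/69272 = 0.786046
savings = 1 - ratio = 1 - 0.786046 = 0.213954
as a percentage: 0.213954 * 100 = 21.4%

Space savings = 1 - 54451/69272 = 21.4%


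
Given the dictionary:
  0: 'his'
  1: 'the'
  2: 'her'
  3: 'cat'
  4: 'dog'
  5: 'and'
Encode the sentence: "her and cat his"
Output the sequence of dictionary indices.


Look up each word in the dictionary:
  'her' -> 2
  'and' -> 5
  'cat' -> 3
  'his' -> 0

Encoded: [2, 5, 3, 0]


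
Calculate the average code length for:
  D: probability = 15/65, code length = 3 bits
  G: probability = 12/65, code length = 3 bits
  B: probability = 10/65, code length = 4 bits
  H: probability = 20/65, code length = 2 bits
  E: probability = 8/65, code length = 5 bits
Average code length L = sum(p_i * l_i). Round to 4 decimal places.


Weighted contributions p_i * l_i:
  D: (15/65) * 3 = 45/65
  G: (12/65) * 3 = 36/65
  B: (10/65) * 4 = 40/65
  H: (20/65) * 2 = 40/65
  E: (8/65) * 5 = 40/65
Sum = (45 + 36 + 40 + 40 + 40)/65 = 201/65

L = 201/65 = 3.0923 bits/symbol


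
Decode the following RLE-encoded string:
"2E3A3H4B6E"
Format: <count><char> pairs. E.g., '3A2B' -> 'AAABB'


Expanding each <count><char> pair:
  2E -> 'EE'
  3A -> 'AAA'
  3H -> 'HHH'
  4B -> 'BBBB'
  6E -> 'EEEEEE'

Decoded = EEAAAHHHBBBBEEEEEE


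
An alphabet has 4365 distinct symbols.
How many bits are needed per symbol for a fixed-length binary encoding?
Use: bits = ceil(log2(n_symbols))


log2(4365) = 12.0918
Bracket: 2^12 = 4096 < 4365 <= 2^13 = 8192
So ceil(log2(4365)) = 13

bits = ceil(log2(4365)) = ceil(12.0918) = 13 bits


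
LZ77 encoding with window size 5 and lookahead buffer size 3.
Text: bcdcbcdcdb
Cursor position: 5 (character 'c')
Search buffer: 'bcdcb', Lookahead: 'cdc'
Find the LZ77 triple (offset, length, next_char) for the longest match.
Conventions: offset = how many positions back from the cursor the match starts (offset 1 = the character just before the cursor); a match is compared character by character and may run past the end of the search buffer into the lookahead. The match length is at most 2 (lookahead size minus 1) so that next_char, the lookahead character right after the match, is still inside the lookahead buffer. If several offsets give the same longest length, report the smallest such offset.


Try each offset into the search buffer:
  offset=1 (pos 4, char 'b'): match length 0
  offset=2 (pos 3, char 'c'): match length 1
  offset=3 (pos 2, char 'd'): match length 0
  offset=4 (pos 1, char 'c'): match length 2
  offset=5 (pos 0, char 'b'): match length 0
Longest match has length 2 at offset 4.
next_char = character at position 5 + 2 = 7 -> 'c'

Best match: offset=4, length=2 (matching 'cd' starting at position 1)
LZ77 triple: (4, 2, 'c')


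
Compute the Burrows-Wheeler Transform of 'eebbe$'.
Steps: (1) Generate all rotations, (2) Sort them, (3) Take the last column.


Rotations (sorted):
  0: $eebbe -> last char: e
  1: bbe$ee -> last char: e
  2: be$eeb -> last char: b
  3: e$eebb -> last char: b
  4: ebbe$e -> last char: e
  5: eebbe$ -> last char: $


BWT = eebbe$


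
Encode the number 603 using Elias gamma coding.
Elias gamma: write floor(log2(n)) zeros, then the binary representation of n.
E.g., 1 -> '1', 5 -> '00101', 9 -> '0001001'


num_bits = floor(log2(603)) + 1 = 10
leading_zeros = num_bits - 1 = 9
binary(603) = 1001011011

Elias gamma(603) = '000000000' + '1001011011' = 0000000001001011011 (19 bits)


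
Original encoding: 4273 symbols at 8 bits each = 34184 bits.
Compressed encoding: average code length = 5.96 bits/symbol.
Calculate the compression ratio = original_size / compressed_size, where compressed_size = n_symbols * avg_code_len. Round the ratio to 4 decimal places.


original_size = n_symbols * orig_bits = 4273 * 8 = 34184 bits
compressed_size = n_symbols * avg_code_len = 4273 * 5.96 = 25467.08 bits
ratio = original_size / compressed_size = 34184 / 25467.08 = 1.3423

Compression ratio = 1.3423


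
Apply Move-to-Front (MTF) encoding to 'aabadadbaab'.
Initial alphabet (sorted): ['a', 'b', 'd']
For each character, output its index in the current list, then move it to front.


MTF encoding:
'a': index 0 in ['a', 'b', 'd'] -> ['a', 'b', 'd']
'a': index 0 in ['a', 'b', 'd'] -> ['a', 'b', 'd']
'b': index 1 in ['a', 'b', 'd'] -> ['b', 'a', 'd']
'a': index 1 in ['b', 'a', 'd'] -> ['a', 'b', 'd']
'd': index 2 in ['a', 'b', 'd'] -> ['d', 'a', 'b']
'a': index 1 in ['d', 'a', 'b'] -> ['a', 'd', 'b']
'd': index 1 in ['a', 'd', 'b'] -> ['d', 'a', 'b']
'b': index 2 in ['d', 'a', 'b'] -> ['b', 'd', 'a']
'a': index 2 in ['b', 'd', 'a'] -> ['a', 'b', 'd']
'a': index 0 in ['a', 'b', 'd'] -> ['a', 'b', 'd']
'b': index 1 in ['a', 'b', 'd'] -> ['b', 'a', 'd']


Output: [0, 0, 1, 1, 2, 1, 1, 2, 2, 0, 1]


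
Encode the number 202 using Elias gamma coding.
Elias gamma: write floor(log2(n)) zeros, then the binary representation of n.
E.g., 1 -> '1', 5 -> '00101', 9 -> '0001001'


num_bits = floor(log2(202)) + 1 = 8
leading_zeros = num_bits - 1 = 7
binary(202) = 11001010

Elias gamma(202) = '0000000' + '11001010' = 000000011001010 (15 bits)


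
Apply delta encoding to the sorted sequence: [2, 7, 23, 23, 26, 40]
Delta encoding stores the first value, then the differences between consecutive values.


First value: 2
Deltas:
  7 - 2 = 5
  23 - 7 = 16
  23 - 23 = 0
  26 - 23 = 3
  40 - 26 = 14


Delta encoded: [2, 5, 16, 0, 3, 14]


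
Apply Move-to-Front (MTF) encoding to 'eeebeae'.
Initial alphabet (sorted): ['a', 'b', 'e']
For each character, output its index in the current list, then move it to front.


MTF encoding:
'e': index 2 in ['a', 'b', 'e'] -> ['e', 'a', 'b']
'e': index 0 in ['e', 'a', 'b'] -> ['e', 'a', 'b']
'e': index 0 in ['e', 'a', 'b'] -> ['e', 'a', 'b']
'b': index 2 in ['e', 'a', 'b'] -> ['b', 'e', 'a']
'e': index 1 in ['b', 'e', 'a'] -> ['e', 'b', 'a']
'a': index 2 in ['e', 'b', 'a'] -> ['a', 'e', 'b']
'e': index 1 in ['a', 'e', 'b'] -> ['e', 'a', 'b']


Output: [2, 0, 0, 2, 1, 2, 1]
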